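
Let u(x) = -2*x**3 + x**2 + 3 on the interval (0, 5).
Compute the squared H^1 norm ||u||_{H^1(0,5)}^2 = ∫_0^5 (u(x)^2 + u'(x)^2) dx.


||u||_{H^1}^2 = 365315/7

The H^1 norm (squared) on an interval (0, L) is
  ||u||_{H^1}^2 = ∫_0^L u(x)^2 dx + ∫_0^L u'(x)^2 dx.
Compute u'(x) = -6*x**2 + 2*x.
Then u(x)^2 = 4*x**6 - 4*x**5 + x**4 - 12*x**3 + 6*x**2 + 9 and u'(x)^2 = 36*x**4 - 24*x**3 + 4*x**2.
Integrate each monomial from 0 to 5 using ∫_0^5 c·x^n dx = c·5^(n+1)/(n+1):
  ∫_0^5 u(x)^2 dx = ∫_0^5 (4*x^6 - 4*x^5 + x^4 - 12*x^3 + 6*x^2 + 9) dx. Term by term:
    ∫_0^5 4*x^6 dx = 312500/7;  ∫_0^5 -4*x^5 dx = -31250/3;  ∫_0^5 x^4 dx = 625;
    ∫_0^5 -12*x^3 dx = -1875;  ∫_0^5 6*x^2 dx = 250;  ∫_0^5 9 dx = 45.
  Sum: 312500/7 − 31250/3 + 625 − 1875 + 250 + 45 = 698695/21.
  ∫_0^5 u'(x)^2 dx = ∫_0^5 (36*x^4 - 24*x^3 + 4*x^2) dx. Term by term:
    ∫_0^5 36*x^4 dx = 22500;  ∫_0^5 -24*x^3 dx = -3750;  ∫_0^5 4*x^2 dx = 500/3.
  Sum: 22500 − 3750 + 500/3 = 56750/3.
Adding: ||u||_{H^1}^2 = 698695/21 + 56750/3 = 365315/7.


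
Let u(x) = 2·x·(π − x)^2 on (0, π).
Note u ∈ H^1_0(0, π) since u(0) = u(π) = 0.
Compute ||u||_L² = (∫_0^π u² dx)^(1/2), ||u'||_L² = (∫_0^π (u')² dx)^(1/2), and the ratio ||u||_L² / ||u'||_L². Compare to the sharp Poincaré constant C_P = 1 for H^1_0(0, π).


||u||_L² / ||u'||_L² = sqrt(14)*π/14 < C_P = 1.

u(x) = 2·x·(π − x)^2, so u'(x) = 2*(x - π)*(3*x - π).
u(x) = 2·x·(π − x)^2 vanishes at x = 0 and x = π, so u ∈ H^1_0(0, π). Differentiate via the product rule and integrate the resulting polynomials term by term.
  ∫_0^π u² dx = ∫_0^π (4*x^6 - 16*π*x^5 + 24*π^2*x^4 - 16*π^3*x^3 + 4*π^4*x^2) dx. Term by term:
    ∫_0^π 4*x^6 dx = 4*π^7/7;  ∫_0^π -16*π*x^5 dx = -8*π^7/3;  ∫_0^π 24*π^2*x^4 dx = 24*π^7/5;
    ∫_0^π -16*π^3*x^3 dx = -4*π^7;  ∫_0^π 4*π^4*x^2 dx = 4*π^7/3.
  Sum: 4*π^7/7 − 8*π^7/3 + 24*π^7/5 − 4*π^7 + 4*π^7/3 = 4*π^7/105.
  ∫_0^π (u')² dx = ∫_0^π (36*x^4 - 96*π*x^3 + 88*π^2*x^2 - 32*π^3*x + 4*π^4) dx. Term by term:
    ∫_0^π 36*x^4 dx = 36*π^5/5;  ∫_0^π -96*π*x^3 dx = -24*π^5;  ∫_0^π 88*π^2*x^2 dx = 88*π^5/3;
    ∫_0^π -32*π^3*x dx = -16*π^5;  ∫_0^π 4*π^4 dx = 4*π^5.
  Sum: 36*π^5/5 − 24*π^5 + 88*π^5/3 − 16*π^5 + 4*π^5 = 8*π^5/15.
∫_0^π u² dx = 4*π^7/105, so ||u||_L² = 2*sqrt(105)*π^(7/2)/105.
∫_0^π (u')² dx = 8*π^5/15, so ||u'||_L² = 2*sqrt(30)*π^(5/2)/15.
Ratio ||u||_L² / ||u'||_L² = sqrt(14)*π/14.
Sharp Poincaré constant on H^1_0(0, π) is C_P = L/π = 1, achieved by sin(x).
A polynomial bump cannot attain the sharp Poincaré constant (only the first sine eigenfunction does), so the ratio is strictly less than C_P, consistent with ||u||_L² ≤ C_P ||u'||_L².


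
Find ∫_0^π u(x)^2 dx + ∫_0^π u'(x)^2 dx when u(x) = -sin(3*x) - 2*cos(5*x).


||u||_{H^1(0,π)}^2 = 57*π

u'(x) = 10*sin(5*x) - 3*cos(3*x).
Expand u² and (u')² and integrate term by term on (0, π), using: for integers n ≥ 1, ∫_0^π sin²(nx) dx = ∫_0^π cos²(nx) dx = π/2; for n ≠ n', ∫_0^π sin(nx)sin(n'x) dx = ∫_0^π cos(nx)cos(n'x) dx = 0; and by product-to-sum, ∫_0^π sin(nx)cos(n'x) dx = ½∫_0^π [sin((n+n')x) + sin((n−n')x)] dx, which is 0 when n+n' is even and 2n/(n²−n'²) when n+n' is odd (it need not vanish on (0, π)).
  u² squared terms: (-1)²·∫sin(3x)² dx = 1·π/2 = π/2;  (-2)²·∫cos(5x)² dx = 4·π/2 = 2*π.
  u² cross terms: 2·(-1)·(-2)·∫sin(3x)·cos(5x) dx = 4·(0) = 0.
  So ∫_0^π u² dx = π/2 + 2*π + 0 = 5*π/2.
  (u')² squared terms: (-3)²·∫cos(3x)² dx = 9·π/2 = 9*π/2;  (10)²·∫sin(5x)² dx = 100·π/2 = 50*π.
  (u')² cross terms: 2·(-3)·(10)·∫cos(3x)·sin(5x) dx = -60·(0) = 0.
  So ∫_0^π (u')² dx = 9*π/2 + 50*π + 0 = 109*π/2.
||u||_{H^1}^2 = (5*π/2) + (109*π/2) = 57*π.


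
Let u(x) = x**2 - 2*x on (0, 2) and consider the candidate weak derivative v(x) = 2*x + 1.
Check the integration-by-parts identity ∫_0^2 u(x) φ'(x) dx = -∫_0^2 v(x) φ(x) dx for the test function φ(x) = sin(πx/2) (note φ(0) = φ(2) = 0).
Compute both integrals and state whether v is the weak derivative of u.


LHS = 0, RHS = -12/π. No, v is not the weak derivative of u.

u(x) = x**2 - 2*x, classical derivative u'(x) = 2*x - 2.
φ(x) = sin(πx/2), so φ'(x) = π*cos(π*x/2)/2.
Note φ(0) = φ(2) = 0, so the boundary term u·φ vanishes.
LHS = ∫_0^2 u(x) φ'(x) dx = ∫_0^2 (π*x^2*cos(π*x/2)/2 - π*x*cos(π*x/2)) dx. Term by term:
  ∫_0^2 π*x^2*cos(π*x/2)/2 dx = -8/π;  ∫_0^2 -π*x*cos(π*x/2) dx = 8/π.
Sum: -8/π + 8/π = 0.
So LHS = 0.
∫_0^2 v(x) φ(x) dx = ∫_0^2 (2*x*sin(π*x/2) + sin(π*x/2)) dx. Term by term:
  ∫_0^2 2*x*sin(π*x/2) dx = 8/π;  ∫_0^2 sin(π*x/2) dx = 4/π.
Sum: 8/π + 4/π = 12/π.
So RHS = -∫_0^2 v(x) φ(x) dx = -12/π.
LHS − RHS = 12/π ≠ 0, so the identity fails.
(For a valid weak derivative the identity must hold for EVERY test function, in particular this one. The failure shows v is NOT the weak derivative of u.)
Correct weak derivative would be u'(x) = 2*x - 2.


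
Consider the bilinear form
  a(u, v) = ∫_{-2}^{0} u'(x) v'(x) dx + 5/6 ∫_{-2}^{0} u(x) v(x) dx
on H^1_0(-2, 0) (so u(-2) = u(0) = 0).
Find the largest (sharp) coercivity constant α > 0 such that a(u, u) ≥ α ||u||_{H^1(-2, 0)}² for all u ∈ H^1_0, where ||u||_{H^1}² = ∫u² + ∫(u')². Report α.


α = (10/3 + π^2)/(4 + π^2)

Coercivity of a(·,·) on H^1_0(-2, 0) means a(u, u) ≥ α ||u||_{H^1}² for every u ∈ H^1_0.
The interval has length L = 2, and Poincaré/coercivity depend only on L. Here a(u, u) = ∫(u')² + (5/6)·∫u².
Here 0 < c = 5/6 < 1. The condition a(u,u) ≥ α||u||_{H^1}² reads (1−α)∫(u')² ≥ (α−c)∫u². Any admissible α is ≤ 1 (rapidly oscillating u have ∫u²/∫(u')² → 0), and α = 1 would force 0 ≥ (1−c)∫u², impossible since c < 1; so 1−α > 0. By the sharp Poincaré inequality on H^1_0 of an interval of length L, ∫(u')² ≥ (π/L)²∫u² with equality for the first sine mode sin(π(x−x₀)/L) (x₀ the left endpoint), so the inequality holds for all u iff (1−α)(π/L)² ≥ α − c, i.e. α ≤ ((π/L)² + c)/((π/L)² + 1) = (1 + c(L/π)²)/(1 + (L/π)²). With (π/L)² = π^2/4 and c = 5/6, the largest admissible constant is α = ((π/L)² + c)/((π/L)² + 1).
Simplifying, α = (10/3 + π^2)/(4 + π^2).


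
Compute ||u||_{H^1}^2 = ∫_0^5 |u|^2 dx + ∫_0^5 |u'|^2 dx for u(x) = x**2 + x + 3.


||u||_{H^1}^2 = 9425/6

The H^1 norm (squared) on an interval (0, L) is
  ||u||_{H^1}^2 = ∫_0^L u(x)^2 dx + ∫_0^L u'(x)^2 dx.
Compute u'(x) = 2*x + 1.
Then u(x)^2 = x**4 + 2*x**3 + 7*x**2 + 6*x + 9 and u'(x)^2 = 4*x**2 + 4*x + 1.
Integrate each monomial from 0 to 5 using ∫_0^5 c·x^n dx = c·5^(n+1)/(n+1):
  ∫_0^5 u(x)^2 dx = ∫_0^5 (x^4 + 2*x^3 + 7*x^2 + 6*x + 9) dx. Term by term:
    ∫_0^5 x^4 dx = 625;  ∫_0^5 2*x^3 dx = 625/2;  ∫_0^5 7*x^2 dx = 875/3;
    ∫_0^5 6*x dx = 75;  ∫_0^5 9 dx = 45.
  Sum: 625 + 625/2 + 875/3 + 75 + 45 = 8095/6.
  ∫_0^5 u'(x)^2 dx = ∫_0^5 (4*x^2 + 4*x + 1) dx. Term by term:
    ∫_0^5 4*x^2 dx = 500/3;  ∫_0^5 4*x dx = 50;  ∫_0^5 1 dx = 5.
  Sum: 500/3 + 50 + 5 = 665/3.
Adding: ||u||_{H^1}^2 = 8095/6 + 665/3 = 9425/6.


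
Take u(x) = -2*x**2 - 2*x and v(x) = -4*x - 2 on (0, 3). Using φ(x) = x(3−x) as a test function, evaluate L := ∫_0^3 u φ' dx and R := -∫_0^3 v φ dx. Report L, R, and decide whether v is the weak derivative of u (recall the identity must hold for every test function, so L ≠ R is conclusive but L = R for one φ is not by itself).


LHS = 36, RHS = 36. Yes, v = u' weakly.

u(x) = -2*x**2 - 2*x, classical derivative u'(x) = -4*x - 2.
φ(x) = x(3−x), so φ'(x) = 3 - 2*x.
Note φ(0) = φ(3) = 0, so the boundary term u·φ vanishes.
LHS = ∫_0^3 u(x) φ'(x) dx = ∫_0^3 (4*x^3 - 2*x^2 - 6*x) dx. Term by term:
  ∫_0^3 4*x^3 dx = 81;  ∫_0^3 -2*x^2 dx = -18;  ∫_0^3 -6*x dx = -27.
Sum: 81 − 18 − 27 = 36.
So LHS = 36.
∫_0^3 v(x) φ(x) dx = ∫_0^3 (4*x^3 - 10*x^2 - 6*x) dx. Term by term:
  ∫_0^3 4*x^3 dx = 81;  ∫_0^3 -10*x^2 dx = -90;  ∫_0^3 -6*x dx = -27.
Sum: 81 − 90 − 27 = -36.
So RHS = -∫_0^3 v(x) φ(x) dx = 36.
LHS = RHS, so the identity holds for this test φ.
Moreover u is smooth here and v(x) = u'(x) = -4*x - 2 pointwise, so the identity holds for every test function. Hence v is the weak derivative of u.


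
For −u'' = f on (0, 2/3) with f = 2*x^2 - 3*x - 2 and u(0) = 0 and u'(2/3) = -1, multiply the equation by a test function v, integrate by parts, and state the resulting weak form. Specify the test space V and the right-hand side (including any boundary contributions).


V = {v ∈ H^1(0, 2/3) : v(0) = 0} (test functions vanish at x = 0 where u is specified); weak form: ∫_0^2/3 u'v' dx = ∫_0^2/3 (2*x^2 - 3*x - 2) v dx − v(2/3) for all v ∈ V.

Multiply both sides by a test function v and integrate from 0 to 2/3:
  ∫_0^2/3 −u''(x) v(x) dx = ∫_0^2/3 f(x) v(x) dx.
Integrate the LHS by parts once:
  ∫_0^2/3 −u'' v dx = −[u'(x) v(x)]_0^2/3 + ∫_0^2/3 u'(x) v'(x) dx.
Thus ∫_0^2/3 u'(x) v'(x) dx = ∫_0^2/3 f(x) v(x) dx + [u'(x) v(x)]_0^2/3.
Choose V so that boundary terms are either known or forced to vanish.
Mixed BC: u(0) = 0 (Dirichlet) and u'(2/3) = -1 (Neumann). Define V = {v ∈ H^1(0, 2/3) : v(0) = 0}. Then [u' v]_0^2/3 = u'(2/3)·v(2/3) − u'(0)·0 = − v(2/3).
Weak formulation: find u (satisfying any essential BC) such that ∫_0^2/3 u'(x) v'(x) dx = ∫_0^2/3 f v dx − v(2/3) for all v ∈ V (Dirichlet at 0 absorbed into V; Neumann datum at x = 2/3 contributes the boundary term).
Substituting f(x) = 2*x^2 - 3*x - 2, the right-hand side is ∫_0^2/3 (2*x^2 - 3*x - 2) v dx − v(2/3).


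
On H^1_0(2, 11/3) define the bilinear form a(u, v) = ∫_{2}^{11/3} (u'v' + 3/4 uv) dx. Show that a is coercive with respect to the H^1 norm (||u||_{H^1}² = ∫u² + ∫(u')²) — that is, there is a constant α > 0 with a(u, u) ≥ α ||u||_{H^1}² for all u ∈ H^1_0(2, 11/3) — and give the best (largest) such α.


α = 3*(25 + 12*π^2)/(4*(25 + 9*π^2))

Coercivity of a(·,·) on H^1_0(2, 11/3) means a(u, u) ≥ α ||u||_{H^1}² for every u ∈ H^1_0.
The interval has length L = 5/3, and Poincaré/coercivity depend only on L. Here a(u, u) = ∫(u')² + (3/4)·∫u².
Here 0 < c = 3/4 < 1. The condition a(u,u) ≥ α||u||_{H^1}² reads (1−α)∫(u')² ≥ (α−c)∫u². Any admissible α is ≤ 1 (rapidly oscillating u have ∫u²/∫(u')² → 0), and α = 1 would force 0 ≥ (1−c)∫u², impossible since c < 1; so 1−α > 0. By the sharp Poincaré inequality on H^1_0 of an interval of length L, ∫(u')² ≥ (π/L)²∫u² with equality for the first sine mode sin(π(x−x₀)/L) (x₀ the left endpoint), so the inequality holds for all u iff (1−α)(π/L)² ≥ α − c, i.e. α ≤ ((π/L)² + c)/((π/L)² + 1) = (1 + c(L/π)²)/(1 + (L/π)²). With (π/L)² = 9*π^2/25 and c = 3/4, the largest admissible constant is α = ((π/L)² + c)/((π/L)² + 1).
Simplifying, α = 3*(25 + 12*π^2)/(4*(25 + 9*π^2)).


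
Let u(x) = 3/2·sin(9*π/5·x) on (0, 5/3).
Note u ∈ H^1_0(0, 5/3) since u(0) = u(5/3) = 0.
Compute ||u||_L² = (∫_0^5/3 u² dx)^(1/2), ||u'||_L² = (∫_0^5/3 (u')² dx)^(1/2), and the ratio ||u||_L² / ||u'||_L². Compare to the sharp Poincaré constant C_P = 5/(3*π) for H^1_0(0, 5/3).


||u||_L² / ||u'||_L² = 5/(9*π) < C_P = 5/(3*π).

u(x) = 3/2·sin(9*π/5·x), so u'(x) = 27*π*cos(9*π*x/5)/10.
Writing u(x) = A·sin(kπx/L) with A = 3/2 and k = 3, use ∫_0^L sin²(kπx/L) dx = L/2 and ∫_0^L cos²(kπx/L) dx = L/2.
u² = 9/4·sin²(9*π/5·x) and (u')² = 729*π^2/100·cos²(9*π/5·x), and each of sin², cos² integrates to L/2 = 5/6 over (0, 5/3).
∫_0^5/3 u² dx = 15/8, so ||u||_L² = sqrt(30)/4.
∫_0^5/3 (u')² dx = 243*π^2/40, so ||u'||_L² = 9*sqrt(30)*π/20.
Ratio ||u||_L² / ||u'||_L² = 5/(9*π).
Sharp Poincaré constant on H^1_0(0, 5/3) is C_P = L/π = 5/(3*π), achieved by sin(3*π/5·x).
This is the k = 3 harmonic; the ratio L/(kπ) is strictly less than C_P = L/π, consistent with the sharp inequality ||u||_L² ≤ C_P ||u'||_L².


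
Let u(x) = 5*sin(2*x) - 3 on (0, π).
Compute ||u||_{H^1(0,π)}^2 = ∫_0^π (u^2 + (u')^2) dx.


||u||_{H^1(0,π)}^2 = 143*π/2

u'(x) = 10*cos(2*x).
Expand u² and (u')² and integrate term by term on (0, π), using: for integers n ≥ 1, ∫_0^π sin²(nx) dx = ∫_0^π cos²(nx) dx = π/2; for n ≠ n', ∫_0^π sin(nx)sin(n'x) dx = ∫_0^π cos(nx)cos(n'x) dx = 0; and by product-to-sum, ∫_0^π sin(nx)cos(n'x) dx = ½∫_0^π [sin((n+n')x) + sin((n−n')x)] dx, which is 0 when n+n' is even and 2n/(n²−n'²) when n+n' is odd (it need not vanish on (0, π)). For the constant mode: ∫_0^π 1 dx = π, ∫_0^π cos(nx) dx = 0, ∫_0^π sin(nx) dx = (1−(−1)^n)/n.
  u² squared terms: (-3)²·∫1 dx = 9·π = 9*π;  (5)²·∫sin(2x)² dx = 25·π/2 = 25*π/2.
  u² cross terms: 2·(-3)·(5)·∫1·sin(2x) dx = -30·(0) = 0.
  So ∫_0^π u² dx = 9*π + 25*π/2 + 0 = 43*π/2.
  (u')² squared terms: (10)²·∫cos(2x)² dx = 100·π/2 = 50*π.
  So ∫_0^π (u')² dx = 50*π.
||u||_{H^1}^2 = (43*π/2) + (50*π) = 143*π/2.


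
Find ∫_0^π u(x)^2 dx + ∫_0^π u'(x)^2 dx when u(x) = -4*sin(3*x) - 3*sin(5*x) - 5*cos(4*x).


||u||_{H^1(0,π)}^2 = -340/21 + 819*π/2

u'(x) = 20*sin(4*x) - 12*cos(3*x) - 15*cos(5*x).
Expand u² and (u')² and integrate term by term on (0, π), using: for integers n ≥ 1, ∫_0^π sin²(nx) dx = ∫_0^π cos²(nx) dx = π/2; for n ≠ n', ∫_0^π sin(nx)sin(n'x) dx = ∫_0^π cos(nx)cos(n'x) dx = 0; and by product-to-sum, ∫_0^π sin(nx)cos(n'x) dx = ½∫_0^π [sin((n+n')x) + sin((n−n')x)] dx, which is 0 when n+n' is even and 2n/(n²−n'²) when n+n' is odd (it need not vanish on (0, π)).
  u² squared terms: (-5)²·∫cos(4x)² dx = 25·π/2 = 25*π/2;  (-4)²·∫sin(3x)² dx = 16·π/2 = 8*π;  (-3)²·∫sin(5x)² dx = 9·π/2 = 9*π/2.
  u² cross terms: 2·(-5)·(-4)·∫cos(4x)·sin(3x) dx = 40·(-6/7) = -240/7;  2·(-5)·(-3)·∫cos(4x)·sin(5x) dx = 30·(10/9) = 100/3;  2·(-4)·(-3)·∫sin(3x)·sin(5x) dx = 24·(0) = 0.
  So ∫_0^π u² dx = 25*π/2 + 8*π + 9*π/2 − 240/7 + 100/3 + 0 = -20/21 + 25*π.
  (u')² squared terms: (-15)²·∫cos(5x)² dx = 225·π/2 = 225*π/2;  (-12)²·∫cos(3x)² dx = 144·π/2 = 72*π;  (20)²·∫sin(4x)² dx = 400·π/2 = 200*π.
  (u')² cross terms: 2·(-15)·(-12)·∫cos(5x)·cos(3x) dx = 360·(0) = 0;  2·(-15)·(20)·∫cos(5x)·sin(4x) dx = -600·(-8/9) = 1600/3;  2·(-12)·(20)·∫cos(3x)·sin(4x) dx = -480·(8/7) = -3840/7.
  So ∫_0^π (u')² dx = 225*π/2 + 72*π + 200*π + 0 + 1600/3 − 3840/7 = -320/21 + 769*π/2.
||u||_{H^1}^2 = (-20/21 + 25*π) + (-320/21 + 769*π/2) = -340/21 + 819*π/2.


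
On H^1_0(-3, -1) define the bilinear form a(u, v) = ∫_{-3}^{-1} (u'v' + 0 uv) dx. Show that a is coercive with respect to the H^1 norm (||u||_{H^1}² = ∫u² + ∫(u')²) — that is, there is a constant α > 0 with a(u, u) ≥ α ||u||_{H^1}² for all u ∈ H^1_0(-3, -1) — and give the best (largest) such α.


α = π^2/(4 + π^2)

Coercivity of a(·,·) on H^1_0(-3, -1) means a(u, u) ≥ α ||u||_{H^1}² for every u ∈ H^1_0.
The interval has length L = 2, and Poincaré/coercivity depend only on L. Here a(u, u) = ∫(u')² + (0)·∫u².
Here c = 0, so a(u,u) = ∫(u')² alone. The condition a(u,u) ≥ α||u||_{H^1}² reads (1−α)∫(u')² ≥ (α−c)∫u². Any admissible α is ≤ 1 (rapidly oscillating u have ∫u²/∫(u')² → 0), and α = 1 would force 0 ≥ (1−c)∫u², impossible since c < 1; so 1−α > 0. By the sharp Poincaré inequality on H^1_0 of an interval of length L, ∫(u')² ≥ (π/L)²∫u² with equality for the first sine mode sin(π(x−x₀)/L) (x₀ the left endpoint), so the inequality holds for all u iff (1−α)(π/L)² ≥ α − c, i.e. α ≤ ((π/L)² + c)/((π/L)² + 1) = (1 + c(L/π)²)/(1 + (L/π)²). (Direct route, valid since c ≤ 0: Poincaré gives c∫u² ≥ c(L/π)²∫(u')², so a(u,u) ≥ (1 + c(L/π)²)∫(u')², while ||u||_{H^1}² ≤ (1 + (L/π)²)∫(u')²; dividing yields the same α.) With (π/L)² = π^2/4 and c = 0, the largest admissible constant is α = ((π/L)² + c)/((π/L)² + 1).
Simplifying, α = π^2/(4 + π^2).


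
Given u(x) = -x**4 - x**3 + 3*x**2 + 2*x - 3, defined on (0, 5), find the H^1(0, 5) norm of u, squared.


||u||_{H^1}^2 = 113832305/252

The H^1 norm (squared) on an interval (0, L) is
  ||u||_{H^1}^2 = ∫_0^L u(x)^2 dx + ∫_0^L u'(x)^2 dx.
Compute u'(x) = -4*x**3 - 3*x**2 + 6*x + 2.
Then u(x)^2 = x**8 + 2*x**7 - 5*x**6 - 10*x**5 + 11*x**4 + 18*x**3 - 14*x**2 - 12*x + 9 and u'(x)^2 = 16*x**6 + 24*x**5 - 39*x**4 - 52*x**3 + 24*x**2 + 24*x + 4.
Integrate each monomial from 0 to 5 using ∫_0^5 c·x^n dx = c·5^(n+1)/(n+1):
  ∫_0^5 u(x)^2 dx = ∫_0^5 (x^8 + 2*x^7 - 5*x^6 - 10*x^5 + 11*x^4 + 18*x^3 - 14*x^2 - 12*x + 9) dx. Term by term:
    ∫_0^5 x^8 dx = 1953125/9;  ∫_0^5 2*x^7 dx = 390625/4;  ∫_0^5 -5*x^6 dx = -390625/7;
    ∫_0^5 -10*x^5 dx = -78125/3;  ∫_0^5 11*x^4 dx = 6875;  ∫_0^5 18*x^3 dx = 5625/2;
    ∫_0^5 -14*x^2 dx = -1750/3;  ∫_0^5 -12*x dx = -150;  ∫_0^5 9 dx = 45.
  Sum: 1953125/9 + 390625/4 − 390625/7 − 78125/3 + 6875 + 5625/2 − 1750/3 − 150 + 45 = 60939665/252.
  ∫_0^5 u'(x)^2 dx = ∫_0^5 (16*x^6 + 24*x^5 - 39*x^4 - 52*x^3 + 24*x^2 + 24*x + 4) dx. Term by term:
    ∫_0^5 16*x^6 dx = 1250000/7;  ∫_0^5 24*x^5 dx = 62500;  ∫_0^5 -39*x^4 dx = -24375;
    ∫_0^5 -52*x^3 dx = -8125;  ∫_0^5 24*x^2 dx = 1000;  ∫_0^5 24*x dx = 300;
    ∫_0^5 4 dx = 20.
  Sum: 1250000/7 + 62500 − 24375 − 8125 + 1000 + 300 + 20 = 1469240/7.
Adding: ||u||_{H^1}^2 = 60939665/252 + 1469240/7 = 113832305/252.


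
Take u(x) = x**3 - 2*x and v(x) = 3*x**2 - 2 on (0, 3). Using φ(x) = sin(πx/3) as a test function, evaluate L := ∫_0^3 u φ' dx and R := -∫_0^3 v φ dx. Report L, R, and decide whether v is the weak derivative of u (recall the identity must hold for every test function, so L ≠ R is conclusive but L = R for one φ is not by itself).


LHS = -69/π + 324/π^3, RHS = -69/π + 324/π^3. Yes, v = u' weakly.

u(x) = x**3 - 2*x, classical derivative u'(x) = 3*x**2 - 2.
φ(x) = sin(πx/3), so φ'(x) = π*cos(π*x/3)/3.
Note φ(0) = φ(3) = 0, so the boundary term u·φ vanishes.
LHS = ∫_0^3 u(x) φ'(x) dx = ∫_0^3 (π*x^3*cos(π*x/3)/3 - 2*π*x*cos(π*x/3)/3) dx. Term by term:
  ∫_0^3 -2*π*x*cos(π*x/3)/3 dx = 12/π;  ∫_0^3 π*x^3*cos(π*x/3)/3 dx = -81/π + 324/π^3.
Sum: 12/π + -81/π + 324/π^3 = -69/π + 324/π^3.
So LHS = -69/π + 324/π^3.
∫_0^3 v(x) φ(x) dx = ∫_0^3 (3*x^2*sin(π*x/3) - 2*sin(π*x/3)) dx. Term by term:
  ∫_0^3 -2*sin(π*x/3) dx = -12/π;  ∫_0^3 3*x^2*sin(π*x/3) dx = -324/π^3 + 81/π.
Sum: -12/π + -324/π^3 + 81/π = -324/π^3 + 69/π.
So RHS = -∫_0^3 v(x) φ(x) dx = -69/π + 324/π^3.
LHS = RHS, so the identity holds for this test φ.
Moreover u is smooth here and v(x) = u'(x) = 3*x**2 - 2 pointwise, so the identity holds for every test function. Hence v is the weak derivative of u.


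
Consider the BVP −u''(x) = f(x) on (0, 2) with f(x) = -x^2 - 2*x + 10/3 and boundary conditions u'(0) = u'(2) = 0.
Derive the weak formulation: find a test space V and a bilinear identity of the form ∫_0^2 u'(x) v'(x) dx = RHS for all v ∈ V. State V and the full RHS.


V = H^1(0, 2) (no boundary constraint on v; u is determined up to an additive constant); weak form: ∫_0^2 u'v' dx = ∫_0^2 (-x^2 - 2*x + 10/3) v dx for all v ∈ V.

Multiply both sides by a test function v and integrate from 0 to 2:
  ∫_0^2 −u''(x) v(x) dx = ∫_0^2 f(x) v(x) dx.
Integrate the LHS by parts once:
  ∫_0^2 −u'' v dx = −[u'(x) v(x)]_0^2 + ∫_0^2 u'(x) v'(x) dx.
Thus ∫_0^2 u'(x) v'(x) dx = ∫_0^2 f(x) v(x) dx + [u'(x) v(x)]_0^2.
Choose V so that boundary terms are either known or forced to vanish.
u has homogeneous Neumann: u'(0) = u'(2) = 0. So [u' v]_0^2 = 0·v(2) − 0·v(0) = 0 for any v; take V = H^1(0, 2).
Weak formulation: find u (satisfying any essential BC) such that ∫_0^2 u'(x) v'(x) dx = ∫_0^2 f v dx for all v ∈ V (homogeneous Neumann, so boundary terms vanish).
Substituting f(x) = -x^2 - 2*x + 10/3, the right-hand side is ∫_0^2 (-x^2 - 2*x + 10/3) v dx.
Compatibility check (pure Neumann): taking v ≡ 1 ∈ V gives 0 = ∫_0^2 f dx + (0) − (0), i.e. ∫_0^2 f dx must equal u'(0) − u'(2) = 0. Indeed ∫_0^2 (-x^2 - 2*x + 10/3) dx = 0, so the data are compatible. The solution is then unique only up to an additive constant (fix it e.g. by requiring ∫_0^2 u dx = 0).


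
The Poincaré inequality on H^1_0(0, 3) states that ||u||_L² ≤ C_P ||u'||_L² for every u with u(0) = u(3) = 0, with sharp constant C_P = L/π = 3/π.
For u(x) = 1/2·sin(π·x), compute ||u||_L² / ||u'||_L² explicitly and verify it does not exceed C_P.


||u||_L² / ||u'||_L² = 1/π < C_P = 3/π.

u(x) = 1/2·sin(π·x), so u'(x) = π*cos(π*x)/2.
Writing u(x) = A·sin(kπx/L) with A = 1/2 and k = 3, use ∫_0^L sin²(kπx/L) dx = L/2 and ∫_0^L cos²(kπx/L) dx = L/2.
u² = 1/4·sin²(π·x) and (u')² = π^2/4·cos²(π·x), and each of sin², cos² integrates to L/2 = 3/2 over (0, 3).
∫_0^3 u² dx = 3/8, so ||u||_L² = sqrt(6)/4.
∫_0^3 (u')² dx = 3*π^2/8, so ||u'||_L² = sqrt(6)*π/4.
Ratio ||u||_L² / ||u'||_L² = 1/π.
Sharp Poincaré constant on H^1_0(0, 3) is C_P = L/π = 3/π, achieved by sin(π/3·x).
This is the k = 3 harmonic; the ratio L/(kπ) is strictly less than C_P = L/π, consistent with the sharp inequality ||u||_L² ≤ C_P ||u'||_L².


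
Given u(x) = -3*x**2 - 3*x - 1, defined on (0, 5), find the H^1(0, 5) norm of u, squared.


||u||_{H^1}^2 = 22275/2

The H^1 norm (squared) on an interval (0, L) is
  ||u||_{H^1}^2 = ∫_0^L u(x)^2 dx + ∫_0^L u'(x)^2 dx.
Compute u'(x) = -6*x - 3.
Then u(x)^2 = 9*x**4 + 18*x**3 + 15*x**2 + 6*x + 1 and u'(x)^2 = 36*x**2 + 36*x + 9.
Integrate each monomial from 0 to 5 using ∫_0^5 c·x^n dx = c·5^(n+1)/(n+1):
  ∫_0^5 u(x)^2 dx = ∫_0^5 (9*x^4 + 18*x^3 + 15*x^2 + 6*x + 1) dx. Term by term:
    ∫_0^5 9*x^4 dx = 5625;  ∫_0^5 18*x^3 dx = 5625/2;  ∫_0^5 15*x^2 dx = 625;
    ∫_0^5 6*x dx = 75;  ∫_0^5 1 dx = 5.
  Sum: 5625 + 5625/2 + 625 + 75 + 5 = 18285/2.
  ∫_0^5 u'(x)^2 dx = ∫_0^5 (36*x^2 + 36*x + 9) dx. Term by term:
    ∫_0^5 36*x^2 dx = 1500;  ∫_0^5 36*x dx = 450;  ∫_0^5 9 dx = 45.
  Sum: 1500 + 450 + 45 = 1995.
Adding: ||u||_{H^1}^2 = 18285/2 + 1995 = 22275/2.


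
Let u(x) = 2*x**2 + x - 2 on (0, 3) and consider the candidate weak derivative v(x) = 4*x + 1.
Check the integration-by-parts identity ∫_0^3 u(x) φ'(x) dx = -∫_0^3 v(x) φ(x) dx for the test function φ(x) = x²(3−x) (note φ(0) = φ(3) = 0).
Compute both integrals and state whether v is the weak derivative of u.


LHS = -1107/20, RHS = -1107/20. Yes, v = u' weakly.

u(x) = 2*x**2 + x - 2, classical derivative u'(x) = 4*x + 1.
φ(x) = x²(3−x), so φ'(x) = 3*x*(2 - x).
Note φ(0) = φ(3) = 0, so the boundary term u·φ vanishes.
LHS = ∫_0^3 u(x) φ'(x) dx = ∫_0^3 (-6*x^4 + 9*x^3 + 12*x^2 - 12*x) dx. Term by term:
  ∫_0^3 -6*x^4 dx = -1458/5;  ∫_0^3 9*x^3 dx = 729/4;  ∫_0^3 12*x^2 dx = 108;
  ∫_0^3 -12*x dx = -54.
Sum: -1458/5 + 729/4 + 108 − 54 = -1107/20.
So LHS = -1107/20.
∫_0^3 v(x) φ(x) dx = ∫_0^3 (-4*x^4 + 11*x^3 + 3*x^2) dx. Term by term:
  ∫_0^3 -4*x^4 dx = -972/5;  ∫_0^3 11*x^3 dx = 891/4;  ∫_0^3 3*x^2 dx = 27.
Sum: -972/5 + 891/4 + 27 = 1107/20.
So RHS = -∫_0^3 v(x) φ(x) dx = -1107/20.
LHS = RHS, so the identity holds for this test φ.
Moreover u is smooth here and v(x) = u'(x) = 4*x + 1 pointwise, so the identity holds for every test function. Hence v is the weak derivative of u.


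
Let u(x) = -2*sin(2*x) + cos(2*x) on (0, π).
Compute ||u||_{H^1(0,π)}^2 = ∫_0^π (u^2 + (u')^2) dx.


||u||_{H^1(0,π)}^2 = 25*π/2

u'(x) = -2*sin(2*x) - 4*cos(2*x).
Expand u² and (u')² and integrate term by term on (0, π), using: for integers n ≥ 1, ∫_0^π sin²(nx) dx = ∫_0^π cos²(nx) dx = π/2; for n ≠ n', ∫_0^π sin(nx)sin(n'x) dx = ∫_0^π cos(nx)cos(n'x) dx = 0; and by product-to-sum, ∫_0^π sin(nx)cos(n'x) dx = ½∫_0^π [sin((n+n')x) + sin((n−n')x)] dx, which is 0 when n+n' is even and 2n/(n²−n'²) when n+n' is odd (it need not vanish on (0, π)).
  u² squared terms: (-2)²·∫sin(2x)² dx = 4·π/2 = 2*π;  (1)²·∫cos(2x)² dx = 1·π/2 = π/2.
  u² cross terms: 2·(-2)·(1)·∫sin(2x)·cos(2x) dx = -4·(0) = 0.
  So ∫_0^π u² dx = 2*π + π/2 + 0 = 5*π/2.
  (u')² squared terms: (-4)²·∫cos(2x)² dx = 16·π/2 = 8*π;  (-2)²·∫sin(2x)² dx = 4·π/2 = 2*π.
  (u')² cross terms: 2·(-4)·(-2)·∫cos(2x)·sin(2x) dx = 16·(0) = 0.
  So ∫_0^π (u')² dx = 8*π + 2*π + 0 = 10*π.
||u||_{H^1}^2 = (5*π/2) + (10*π) = 25*π/2.


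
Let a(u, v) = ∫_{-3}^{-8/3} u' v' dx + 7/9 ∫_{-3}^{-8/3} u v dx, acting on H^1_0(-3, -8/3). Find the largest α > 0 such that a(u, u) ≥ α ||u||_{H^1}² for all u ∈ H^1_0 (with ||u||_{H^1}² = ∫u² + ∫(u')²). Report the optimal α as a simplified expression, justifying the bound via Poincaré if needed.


α = (7 + 81*π^2)/(9*(1 + 9*π^2))

Coercivity of a(·,·) on H^1_0(-3, -8/3) means a(u, u) ≥ α ||u||_{H^1}² for every u ∈ H^1_0.
The interval has length L = 1/3, and Poincaré/coercivity depend only on L. Here a(u, u) = ∫(u')² + (7/9)·∫u².
Here 0 < c = 7/9 < 1. The condition a(u,u) ≥ α||u||_{H^1}² reads (1−α)∫(u')² ≥ (α−c)∫u². Any admissible α is ≤ 1 (rapidly oscillating u have ∫u²/∫(u')² → 0), and α = 1 would force 0 ≥ (1−c)∫u², impossible since c < 1; so 1−α > 0. By the sharp Poincaré inequality on H^1_0 of an interval of length L, ∫(u')² ≥ (π/L)²∫u² with equality for the first sine mode sin(π(x−x₀)/L) (x₀ the left endpoint), so the inequality holds for all u iff (1−α)(π/L)² ≥ α − c, i.e. α ≤ ((π/L)² + c)/((π/L)² + 1) = (1 + c(L/π)²)/(1 + (L/π)²). With (π/L)² = 9*π^2 and c = 7/9, the largest admissible constant is α = ((π/L)² + c)/((π/L)² + 1).
Simplifying, α = (7 + 81*π^2)/(9*(1 + 9*π^2)).


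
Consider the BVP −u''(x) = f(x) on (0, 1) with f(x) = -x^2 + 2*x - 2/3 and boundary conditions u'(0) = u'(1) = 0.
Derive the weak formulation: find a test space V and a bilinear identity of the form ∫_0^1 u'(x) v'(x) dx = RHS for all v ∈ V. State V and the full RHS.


V = H^1(0, 1) (no boundary constraint on v; u is determined up to an additive constant); weak form: ∫_0^1 u'v' dx = ∫_0^1 (-x^2 + 2*x - 2/3) v dx for all v ∈ V.

Multiply both sides by a test function v and integrate from 0 to 1:
  ∫_0^1 −u''(x) v(x) dx = ∫_0^1 f(x) v(x) dx.
Integrate the LHS by parts once:
  ∫_0^1 −u'' v dx = −[u'(x) v(x)]_0^1 + ∫_0^1 u'(x) v'(x) dx.
Thus ∫_0^1 u'(x) v'(x) dx = ∫_0^1 f(x) v(x) dx + [u'(x) v(x)]_0^1.
Choose V so that boundary terms are either known or forced to vanish.
u has homogeneous Neumann: u'(0) = u'(1) = 0. So [u' v]_0^1 = 0·v(1) − 0·v(0) = 0 for any v; take V = H^1(0, 1).
Weak formulation: find u (satisfying any essential BC) such that ∫_0^1 u'(x) v'(x) dx = ∫_0^1 f v dx for all v ∈ V (homogeneous Neumann, so boundary terms vanish).
Substituting f(x) = -x^2 + 2*x - 2/3, the right-hand side is ∫_0^1 (-x^2 + 2*x - 2/3) v dx.
Compatibility check (pure Neumann): taking v ≡ 1 ∈ V gives 0 = ∫_0^1 f dx + (0) − (0), i.e. ∫_0^1 f dx must equal u'(0) − u'(1) = 0. Indeed ∫_0^1 (-x^2 + 2*x - 2/3) dx = 0, so the data are compatible. The solution is then unique only up to an additive constant (fix it e.g. by requiring ∫_0^1 u dx = 0).


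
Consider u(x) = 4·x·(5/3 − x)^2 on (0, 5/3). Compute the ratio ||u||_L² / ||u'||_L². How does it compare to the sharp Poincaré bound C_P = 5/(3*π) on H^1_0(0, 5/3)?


||u||_L² / ||u'||_L² = 5*sqrt(14)/42 < C_P = 5/(3*π).

u(x) = 4·x·(5/3 − x)^2, so u'(x) = 12*x^2 - 80*x/3 + 100/9.
u(x) = 4·x·(5/3 − x)^2 vanishes at x = 0 and x = 5/3, so u ∈ H^1_0(0, 5/3). Differentiate via the product rule and integrate the resulting polynomials term by term.
  ∫_0^5/3 u² dx = ∫_0^5/3 (16*x^6 - 320*x^5/3 + 800*x^4/3 - 8000*x^3/27 + 10000*x^2/81) dx. Term by term:
    ∫_0^5/3 16*x^6 dx = 1250000/15309;  ∫_0^5/3 -320*x^5/3 dx = -2500000/6561;  ∫_0^5/3 800*x^4/3 dx = 500000/729;
    ∫_0^5/3 -8000*x^3/27 dx = -1250000/2187;  ∫_0^5/3 10000*x^2/81 dx = 1250000/6561.
  Sum: 1250000/15309 − 2500000/6561 + 500000/729 − 1250000/2187 + 1250000/6561 = 250000/45927.
  ∫_0^5/3 (u')² dx = ∫_0^5/3 (144*x^4 - 640*x^3 + 8800*x^2/9 - 16000*x/27 + 10000/81) dx. Term by term:
    ∫_0^5/3 144*x^4 dx = 10000/27;  ∫_0^5/3 -640*x^3 dx = -100000/81;  ∫_0^5/3 8800*x^2/9 dx = 1100000/729;
    ∫_0^5/3 -16000*x/27 dx = -200000/243;  ∫_0^5/3 10000/81 dx = 50000/243.
  Sum: 10000/27 − 100000/81 + 1100000/729 − 200000/243 + 50000/243 = 20000/729.
∫_0^5/3 u² dx = 250000/45927, so ||u||_L² = 500*sqrt(7)/567.
∫_0^5/3 (u')² dx = 20000/729, so ||u'||_L² = 100*sqrt(2)/27.
Ratio ||u||_L² / ||u'||_L² = 5*sqrt(14)/42.
Sharp Poincaré constant on H^1_0(0, 5/3) is C_P = L/π = 5/(3*π), achieved by sin(3*π/5·x).
A polynomial bump cannot attain the sharp Poincaré constant (only the first sine eigenfunction does), so the ratio is strictly less than C_P, consistent with ||u||_L² ≤ C_P ||u'||_L².


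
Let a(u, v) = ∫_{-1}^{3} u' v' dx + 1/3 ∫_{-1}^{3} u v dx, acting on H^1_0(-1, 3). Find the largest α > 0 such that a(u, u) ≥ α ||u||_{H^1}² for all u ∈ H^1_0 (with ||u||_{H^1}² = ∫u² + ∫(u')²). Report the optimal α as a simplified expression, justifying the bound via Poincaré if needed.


α = (16/3 + π^2)/(π^2 + 16)

Coercivity of a(·,·) on H^1_0(-1, 3) means a(u, u) ≥ α ||u||_{H^1}² for every u ∈ H^1_0.
The interval has length L = 4, and Poincaré/coercivity depend only on L. Here a(u, u) = ∫(u')² + (1/3)·∫u².
Here 0 < c = 1/3 < 1. The condition a(u,u) ≥ α||u||_{H^1}² reads (1−α)∫(u')² ≥ (α−c)∫u². Any admissible α is ≤ 1 (rapidly oscillating u have ∫u²/∫(u')² → 0), and α = 1 would force 0 ≥ (1−c)∫u², impossible since c < 1; so 1−α > 0. By the sharp Poincaré inequality on H^1_0 of an interval of length L, ∫(u')² ≥ (π/L)²∫u² with equality for the first sine mode sin(π(x−x₀)/L) (x₀ the left endpoint), so the inequality holds for all u iff (1−α)(π/L)² ≥ α − c, i.e. α ≤ ((π/L)² + c)/((π/L)² + 1) = (1 + c(L/π)²)/(1 + (L/π)²). With (π/L)² = π^2/16 and c = 1/3, the largest admissible constant is α = ((π/L)² + c)/((π/L)² + 1).
Simplifying, α = (16/3 + π^2)/(π^2 + 16).


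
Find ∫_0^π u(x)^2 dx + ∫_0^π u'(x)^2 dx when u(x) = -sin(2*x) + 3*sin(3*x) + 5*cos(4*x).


||u||_{H^1(0,π)}^2 = -3060/7 + 260*π

u'(x) = -20*sin(4*x) - 2*cos(2*x) + 9*cos(3*x).
Expand u² and (u')² and integrate term by term on (0, π), using: for integers n ≥ 1, ∫_0^π sin²(nx) dx = ∫_0^π cos²(nx) dx = π/2; for n ≠ n', ∫_0^π sin(nx)sin(n'x) dx = ∫_0^π cos(nx)cos(n'x) dx = 0; and by product-to-sum, ∫_0^π sin(nx)cos(n'x) dx = ½∫_0^π [sin((n+n')x) + sin((n−n')x)] dx, which is 0 when n+n' is even and 2n/(n²−n'²) when n+n' is odd (it need not vanish on (0, π)).
  u² squared terms: (-1)²·∫sin(2x)² dx = 1·π/2 = π/2;  (3)²·∫sin(3x)² dx = 9·π/2 = 9*π/2;  (5)²·∫cos(4x)² dx = 25·π/2 = 25*π/2.
  u² cross terms: 2·(-1)·(3)·∫sin(2x)·sin(3x) dx = -6·(0) = 0;  2·(-1)·(5)·∫sin(2x)·cos(4x) dx = -10·(0) = 0;  2·(3)·(5)·∫sin(3x)·cos(4x) dx = 30·(-6/7) = -180/7.
  So ∫_0^π u² dx = π/2 + 9*π/2 + 25*π/2 + 0 + 0 − 180/7 = -180/7 + 35*π/2.
  (u')² squared terms: (-20)²·∫sin(4x)² dx = 400·π/2 = 200*π;  (-2)²·∫cos(2x)² dx = 4·π/2 = 2*π;  (9)²·∫cos(3x)² dx = 81·π/2 = 81*π/2.
  (u')² cross terms: 2·(-20)·(-2)·∫sin(4x)·cos(2x) dx = 80·(0) = 0;  2·(-20)·(9)·∫sin(4x)·cos(3x) dx = -360·(8/7) = -2880/7;  2·(-2)·(9)·∫cos(2x)·cos(3x) dx = -36·(0) = 0.
  So ∫_0^π (u')² dx = 200*π + 2*π + 81*π/2 + 0 − 2880/7 + 0 = -2880/7 + 485*π/2.
||u||_{H^1}^2 = (-180/7 + 35*π/2) + (-2880/7 + 485*π/2) = -3060/7 + 260*π.


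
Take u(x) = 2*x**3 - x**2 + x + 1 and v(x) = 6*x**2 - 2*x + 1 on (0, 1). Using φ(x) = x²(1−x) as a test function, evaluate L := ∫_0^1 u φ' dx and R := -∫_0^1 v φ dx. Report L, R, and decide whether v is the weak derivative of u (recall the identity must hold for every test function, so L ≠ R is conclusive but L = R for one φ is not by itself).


LHS = -11/60, RHS = -11/60. Yes, v = u' weakly.

u(x) = 2*x**3 - x**2 + x + 1, classical derivative u'(x) = 6*x**2 - 2*x + 1.
φ(x) = x²(1−x), so φ'(x) = x*(2 - 3*x).
Note φ(0) = φ(1) = 0, so the boundary term u·φ vanishes.
LHS = ∫_0^1 u(x) φ'(x) dx = ∫_0^1 (-6*x^5 + 7*x^4 - 5*x^3 - x^2 + 2*x) dx. Term by term:
  ∫_0^1 -6*x^5 dx = -1;  ∫_0^1 7*x^4 dx = 7/5;  ∫_0^1 -5*x^3 dx = -5/4;
  ∫_0^1 -x^2 dx = -1/3;  ∫_0^1 2*x dx = 1.
Sum: -1 + 7/5 − 5/4 − 1/3 + 1 = -11/60.
So LHS = -11/60.
∫_0^1 v(x) φ(x) dx = ∫_0^1 (-6*x^5 + 8*x^4 - 3*x^3 + x^2) dx. Term by term:
  ∫_0^1 -6*x^5 dx = -1;  ∫_0^1 8*x^4 dx = 8/5;  ∫_0^1 -3*x^3 dx = -3/4;
  ∫_0^1 x^2 dx = 1/3.
Sum: -1 + 8/5 − 3/4 + 1/3 = 11/60.
So RHS = -∫_0^1 v(x) φ(x) dx = -11/60.
LHS = RHS, so the identity holds for this test φ.
Moreover u is smooth here and v(x) = u'(x) = 6*x**2 - 2*x + 1 pointwise, so the identity holds for every test function. Hence v is the weak derivative of u.


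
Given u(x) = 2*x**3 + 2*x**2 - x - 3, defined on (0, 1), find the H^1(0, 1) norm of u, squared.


||u||_{H^1}^2 = 832/35

The H^1 norm (squared) on an interval (0, L) is
  ||u||_{H^1}^2 = ∫_0^L u(x)^2 dx + ∫_0^L u'(x)^2 dx.
Compute u'(x) = 6*x**2 + 4*x - 1.
Then u(x)^2 = 4*x**6 + 8*x**5 - 16*x**3 - 11*x**2 + 6*x + 9 and u'(x)^2 = 36*x**4 + 48*x**3 + 4*x**2 - 8*x + 1.
Integrate each monomial from 0 to 1 using ∫_0^1 c·x^n dx = c·1^(n+1)/(n+1):
  ∫_0^1 u(x)^2 dx = ∫_0^1 (4*x^6 + 8*x^5 - 16*x^3 - 11*x^2 + 6*x + 9) dx. Term by term:
    ∫_0^1 4*x^6 dx = 4/7;  ∫_0^1 8*x^5 dx = 4/3;  ∫_0^1 -16*x^3 dx = -4;
    ∫_0^1 -11*x^2 dx = -11/3;  ∫_0^1 6*x dx = 3;  ∫_0^1 9 dx = 9.
  Sum: 4/7 + 4/3 − 4 − 11/3 + 3 + 9 = 131/21.
  ∫_0^1 u'(x)^2 dx = ∫_0^1 (36*x^4 + 48*x^3 + 4*x^2 - 8*x + 1) dx. Term by term:
    ∫_0^1 36*x^4 dx = 36/5;  ∫_0^1 48*x^3 dx = 12;  ∫_0^1 4*x^2 dx = 4/3;
    ∫_0^1 -8*x dx = -4;  ∫_0^1 1 dx = 1.
  Sum: 36/5 + 12 + 4/3 − 4 + 1 = 263/15.
Adding: ||u||_{H^1}^2 = 131/21 + 263/15 = 832/35.


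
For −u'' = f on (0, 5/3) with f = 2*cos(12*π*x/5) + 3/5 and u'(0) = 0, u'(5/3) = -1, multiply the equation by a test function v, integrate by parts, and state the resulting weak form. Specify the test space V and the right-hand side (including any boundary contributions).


V = H^1(0, 5/3) (v unrestricted at boundary; u is determined up to an additive constant); weak form: ∫_0^5/3 u'v' dx = ∫_0^5/3 (2*cos(12*π*x/5) + 3/5) v dx − v(5/3) for all v ∈ V.

Multiply both sides by a test function v and integrate from 0 to 5/3:
  ∫_0^5/3 −u''(x) v(x) dx = ∫_0^5/3 f(x) v(x) dx.
Integrate the LHS by parts once:
  ∫_0^5/3 −u'' v dx = −[u'(x) v(x)]_0^5/3 + ∫_0^5/3 u'(x) v'(x) dx.
Thus ∫_0^5/3 u'(x) v'(x) dx = ∫_0^5/3 f(x) v(x) dx + [u'(x) v(x)]_0^5/3.
Choose V so that boundary terms are either known or forced to vanish.
u has inhomogeneous Neumann u'(0) = 0, u'(5/3) = -1. [u' v]_0^5/3 = (-1)·v(5/3) − (0)·v(0) = − v(5/3). Take V = H^1(0, 5/3); boundary term becomes part of RHS.
Weak formulation: find u (satisfying any essential BC) such that ∫_0^5/3 u'(x) v'(x) dx = ∫_0^5/3 f v dx − v(5/3) for all v ∈ V (Neumann data are natural BCs: they enter the RHS as boundary terms).
Substituting f(x) = 2*cos(12*π*x/5) + 3/5, the right-hand side is ∫_0^5/3 (2*cos(12*π*x/5) + 3/5) v dx − v(5/3).
Compatibility check (pure Neumann): taking v ≡ 1 ∈ V gives 0 = ∫_0^5/3 f dx + (-1) − (0), i.e. ∫_0^5/3 f dx must equal u'(0) − u'(5/3) = 1. Indeed ∫_0^5/3 (2*cos(12*π*x/5) + 3/5) dx = 1, so the data are compatible. The solution is then unique only up to an additive constant (fix it e.g. by requiring ∫_0^5/3 u dx = 0).


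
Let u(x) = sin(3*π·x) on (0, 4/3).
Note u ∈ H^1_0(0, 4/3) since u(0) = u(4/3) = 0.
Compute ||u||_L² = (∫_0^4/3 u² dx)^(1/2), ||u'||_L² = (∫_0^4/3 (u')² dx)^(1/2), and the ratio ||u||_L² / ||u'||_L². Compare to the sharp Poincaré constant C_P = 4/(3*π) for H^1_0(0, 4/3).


||u||_L² / ||u'||_L² = 1/(3*π) < C_P = 4/(3*π).

u(x) = sin(3*π·x), so u'(x) = 3*π*cos(3*π*x).
Writing u(x) = A·sin(kπx/L) with A = 1 and k = 4, use ∫_0^L sin²(kπx/L) dx = L/2 and ∫_0^L cos²(kπx/L) dx = L/2.
u² = 1·sin²(3*π·x) and (u')² = 9*π^2·cos²(3*π·x), and each of sin², cos² integrates to L/2 = 2/3 over (0, 4/3).
∫_0^4/3 u² dx = 2/3, so ||u||_L² = sqrt(6)/3.
∫_0^4/3 (u')² dx = 6*π^2, so ||u'||_L² = sqrt(6)*π.
Ratio ||u||_L² / ||u'||_L² = 1/(3*π).
Sharp Poincaré constant on H^1_0(0, 4/3) is C_P = L/π = 4/(3*π), achieved by sin(3*π/4·x).
This is the k = 4 harmonic; the ratio L/(kπ) is strictly less than C_P = L/π, consistent with the sharp inequality ||u||_L² ≤ C_P ||u'||_L².


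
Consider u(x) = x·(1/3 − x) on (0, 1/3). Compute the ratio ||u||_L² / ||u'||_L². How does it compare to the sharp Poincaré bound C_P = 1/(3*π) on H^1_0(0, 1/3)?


||u||_L² / ||u'||_L² = sqrt(10)/30 < C_P = 1/(3*π).

u(x) = x·(1/3 − x), so u'(x) = 1/3 - 2*x.
u(x) = x·(1/3 − x) vanishes at x = 0 and x = 1/3, so u ∈ H^1_0(0, 1/3). Differentiate via the product rule and integrate the resulting polynomials term by term.
  ∫_0^1/3 u² dx = ∫_0^1/3 (x^4 - 2*x^3/3 + x^2/9) dx. Term by term:
    ∫_0^1/3 x^4 dx = 1/1215;  ∫_0^1/3 -2*x^3/3 dx = -1/486;  ∫_0^1/3 x^2/9 dx = 1/729.
  Sum: 1/1215 − 1/486 + 1/729 = 1/7290.
  ∫_0^1/3 (u')² dx = ∫_0^1/3 (4*x^2 - 4*x/3 + 1/9) dx. Term by term:
    ∫_0^1/3 4*x^2 dx = 4/81;  ∫_0^1/3 -4*x/3 dx = -2/27;  ∫_0^1/3 1/9 dx = 1/27.
  Sum: 4/81 − 2/27 + 1/27 = 1/81.
∫_0^1/3 u² dx = 1/7290, so ||u||_L² = sqrt(10)/270.
∫_0^1/3 (u')² dx = 1/81, so ||u'||_L² = 1/9.
Ratio ||u||_L² / ||u'||_L² = sqrt(10)/30.
Sharp Poincaré constant on H^1_0(0, 1/3) is C_P = L/π = 1/(3*π), achieved by sin(3*π·x).
A polynomial bump cannot attain the sharp Poincaré constant (only the first sine eigenfunction does), so the ratio is strictly less than C_P, consistent with ||u||_L² ≤ C_P ||u'||_L².


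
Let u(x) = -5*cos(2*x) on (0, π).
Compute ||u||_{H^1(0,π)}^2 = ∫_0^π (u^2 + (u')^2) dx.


||u||_{H^1(0,π)}^2 = 125*π/2

u'(x) = 10*sin(2*x).
Expand u² and (u')² and integrate term by term on (0, π), using: for integers n ≥ 1, ∫_0^π sin²(nx) dx = ∫_0^π cos²(nx) dx = π/2; for n ≠ n', ∫_0^π sin(nx)sin(n'x) dx = ∫_0^π cos(nx)cos(n'x) dx = 0; and by product-to-sum, ∫_0^π sin(nx)cos(n'x) dx = ½∫_0^π [sin((n+n')x) + sin((n−n')x)] dx, which is 0 when n+n' is even and 2n/(n²−n'²) when n+n' is odd (it need not vanish on (0, π)).
  u² squared terms: (-5)²·∫cos(2x)² dx = 25·π/2 = 25*π/2.
  So ∫_0^π u² dx = 25*π/2.
  (u')² squared terms: (10)²·∫sin(2x)² dx = 100·π/2 = 50*π.
  So ∫_0^π (u')² dx = 50*π.
||u||_{H^1}^2 = (25*π/2) + (50*π) = 125*π/2.


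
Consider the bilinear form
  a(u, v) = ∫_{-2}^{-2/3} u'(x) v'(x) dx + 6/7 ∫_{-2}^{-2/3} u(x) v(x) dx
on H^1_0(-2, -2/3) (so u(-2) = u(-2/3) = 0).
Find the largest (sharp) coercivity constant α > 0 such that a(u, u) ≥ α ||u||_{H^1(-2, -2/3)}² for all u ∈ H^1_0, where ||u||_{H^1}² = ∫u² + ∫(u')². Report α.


α = 3*(32 + 21*π^2)/(7*(16 + 9*π^2))

Coercivity of a(·,·) on H^1_0(-2, -2/3) means a(u, u) ≥ α ||u||_{H^1}² for every u ∈ H^1_0.
The interval has length L = 4/3, and Poincaré/coercivity depend only on L. Here a(u, u) = ∫(u')² + (6/7)·∫u².
Here 0 < c = 6/7 < 1. The condition a(u,u) ≥ α||u||_{H^1}² reads (1−α)∫(u')² ≥ (α−c)∫u². Any admissible α is ≤ 1 (rapidly oscillating u have ∫u²/∫(u')² → 0), and α = 1 would force 0 ≥ (1−c)∫u², impossible since c < 1; so 1−α > 0. By the sharp Poincaré inequality on H^1_0 of an interval of length L, ∫(u')² ≥ (π/L)²∫u² with equality for the first sine mode sin(π(x−x₀)/L) (x₀ the left endpoint), so the inequality holds for all u iff (1−α)(π/L)² ≥ α − c, i.e. α ≤ ((π/L)² + c)/((π/L)² + 1) = (1 + c(L/π)²)/(1 + (L/π)²). With (π/L)² = 9*π^2/16 and c = 6/7, the largest admissible constant is α = ((π/L)² + c)/((π/L)² + 1).
Simplifying, α = 3*(32 + 21*π^2)/(7*(16 + 9*π^2)).
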